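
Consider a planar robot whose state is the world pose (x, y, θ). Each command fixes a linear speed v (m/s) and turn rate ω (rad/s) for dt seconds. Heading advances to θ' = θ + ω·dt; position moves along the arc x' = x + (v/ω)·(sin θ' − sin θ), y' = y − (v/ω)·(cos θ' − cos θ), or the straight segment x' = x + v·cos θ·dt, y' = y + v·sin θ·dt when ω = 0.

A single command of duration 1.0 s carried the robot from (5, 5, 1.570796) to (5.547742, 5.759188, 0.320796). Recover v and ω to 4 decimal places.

v = 1.0000, ω = -1.2500

Δθ = 0.320796 − 1.570796 = -1.250000
ω = Δθ/dt = -1.250000/1.0 = -1.2500
R = −Δy/(cos θ' − cos θ) = -0.8000
v = R·ω = -0.8000·-1.2500 = 1.0000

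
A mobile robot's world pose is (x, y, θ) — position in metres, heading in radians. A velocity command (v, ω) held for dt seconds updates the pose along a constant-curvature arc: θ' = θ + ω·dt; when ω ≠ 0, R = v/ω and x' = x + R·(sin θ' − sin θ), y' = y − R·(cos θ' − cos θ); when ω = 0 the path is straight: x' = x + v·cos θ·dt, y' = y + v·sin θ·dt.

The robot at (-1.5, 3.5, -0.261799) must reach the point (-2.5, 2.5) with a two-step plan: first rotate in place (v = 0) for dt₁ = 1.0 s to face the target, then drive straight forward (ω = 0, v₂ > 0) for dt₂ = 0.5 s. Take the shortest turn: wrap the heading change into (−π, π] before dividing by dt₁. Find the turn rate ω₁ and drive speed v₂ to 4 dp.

ω₁ = -2.0944, v₂ = 2.8284

heading to target = atan2(2.5−3.5, -2.5−-1.5) = -2.3562
Δθ = wrap(-2.3562 − -0.2618) = -2.0944; ω₁ = Δθ/dt₁ = -2.0944
distance = √((-2.5−-1.5)² + (2.5−3.5)²) = 1.4142; v₂ = distance/dt₂ = 2.8284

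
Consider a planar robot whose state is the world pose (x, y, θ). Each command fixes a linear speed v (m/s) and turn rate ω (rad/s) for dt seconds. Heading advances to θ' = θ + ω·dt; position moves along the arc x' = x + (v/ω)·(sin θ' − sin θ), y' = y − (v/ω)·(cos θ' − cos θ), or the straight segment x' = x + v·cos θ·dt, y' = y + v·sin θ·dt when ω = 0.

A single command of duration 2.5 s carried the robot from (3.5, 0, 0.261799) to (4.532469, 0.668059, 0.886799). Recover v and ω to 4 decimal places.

v = 0.5000, ω = 0.2500

Δθ = 0.886799 − 0.261799 = 0.625000
ω = Δθ/dt = 0.625000/2.5 = 0.2500
R = Δx/(sin θ' − sin θ) = 2.0000
v = R·ω = 2.0000·0.2500 = 0.5000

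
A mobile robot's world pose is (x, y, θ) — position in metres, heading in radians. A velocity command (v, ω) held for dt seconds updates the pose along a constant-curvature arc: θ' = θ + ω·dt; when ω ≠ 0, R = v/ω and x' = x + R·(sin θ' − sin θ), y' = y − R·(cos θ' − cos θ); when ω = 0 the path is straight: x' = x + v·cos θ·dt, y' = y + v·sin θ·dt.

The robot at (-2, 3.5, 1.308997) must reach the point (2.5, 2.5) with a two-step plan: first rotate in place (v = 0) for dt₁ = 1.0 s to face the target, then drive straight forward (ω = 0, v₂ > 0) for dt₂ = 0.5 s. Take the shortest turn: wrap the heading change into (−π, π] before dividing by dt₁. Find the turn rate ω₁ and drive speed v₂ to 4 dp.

heading to target = atan2(2.5−3.5, 2.5−-2) = -0.2187
Δθ = wrap(-0.2187 − 1.3090) = -1.5277; ω₁ = Δθ/dt₁ = -1.5277
distance = √((2.5−-2)² + (2.5−3.5)²) = 4.6098; v₂ = distance/dt₂ = 9.2195

ω₁ = -1.5277, v₂ = 9.2195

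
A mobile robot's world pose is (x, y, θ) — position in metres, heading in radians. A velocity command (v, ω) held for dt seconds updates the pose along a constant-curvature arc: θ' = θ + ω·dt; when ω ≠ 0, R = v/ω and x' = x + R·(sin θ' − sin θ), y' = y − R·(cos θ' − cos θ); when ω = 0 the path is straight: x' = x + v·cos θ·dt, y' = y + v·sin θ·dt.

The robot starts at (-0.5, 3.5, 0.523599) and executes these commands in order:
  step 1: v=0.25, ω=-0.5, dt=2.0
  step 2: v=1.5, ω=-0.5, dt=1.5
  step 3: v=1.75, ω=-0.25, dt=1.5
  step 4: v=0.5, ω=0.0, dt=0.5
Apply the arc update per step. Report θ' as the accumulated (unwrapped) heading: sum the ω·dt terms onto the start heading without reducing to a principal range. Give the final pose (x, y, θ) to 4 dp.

step 1: θ'=-0.4764 (R=-0.5000) → pose (-0.0207, 3.5113, -0.4764)
step 2: θ'=-1.2264 (R=-3.0000) → pose (1.4274, 1.8582, -1.2264)
step 3: θ'=-1.6014 (R=-7.0000) → pose (1.8351, -0.7194, -1.6014)
step 4: θ'=-1.6014 (straight) → pose (1.8275, -0.9692, -1.6014)

(1.8275, -0.9692, -1.6014)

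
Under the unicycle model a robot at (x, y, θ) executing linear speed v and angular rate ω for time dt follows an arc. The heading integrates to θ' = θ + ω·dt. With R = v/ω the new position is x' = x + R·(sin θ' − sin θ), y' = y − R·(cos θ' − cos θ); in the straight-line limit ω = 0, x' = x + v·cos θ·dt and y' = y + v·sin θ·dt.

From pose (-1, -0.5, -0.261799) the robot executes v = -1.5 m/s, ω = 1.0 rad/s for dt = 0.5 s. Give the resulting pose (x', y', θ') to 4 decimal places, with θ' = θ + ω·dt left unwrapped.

(-1.7422, -0.4912, 0.2382)

θ' = -0.2618 + 1.0·0.5 = 0.2382
R = v/ω = -1.5/1.0 = -1.5000
x' = -1 + -1.5000·(sin 0.2382 − sin -0.2618) = -1.7422
y' = -0.5 − -1.5000·(cos 0.2382 − cos -0.2618) = -0.4912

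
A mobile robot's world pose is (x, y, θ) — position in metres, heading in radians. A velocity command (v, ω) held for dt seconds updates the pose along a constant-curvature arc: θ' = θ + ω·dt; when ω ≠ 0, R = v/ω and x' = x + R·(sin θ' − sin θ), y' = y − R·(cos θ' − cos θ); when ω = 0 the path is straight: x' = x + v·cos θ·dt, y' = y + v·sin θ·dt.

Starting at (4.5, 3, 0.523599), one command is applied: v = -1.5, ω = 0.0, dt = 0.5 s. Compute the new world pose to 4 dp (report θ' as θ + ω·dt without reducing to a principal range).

(3.8505, 2.6250, 0.5236)

θ' = 0.5236 + 0.0·0.5 = 0.5236
ω = 0 → straight: x' = 4.5 + -1.5·cos(0.5236)·0.5 = 3.8505
y' = 3 + -1.5·sin(0.5236)·0.5 = 2.6250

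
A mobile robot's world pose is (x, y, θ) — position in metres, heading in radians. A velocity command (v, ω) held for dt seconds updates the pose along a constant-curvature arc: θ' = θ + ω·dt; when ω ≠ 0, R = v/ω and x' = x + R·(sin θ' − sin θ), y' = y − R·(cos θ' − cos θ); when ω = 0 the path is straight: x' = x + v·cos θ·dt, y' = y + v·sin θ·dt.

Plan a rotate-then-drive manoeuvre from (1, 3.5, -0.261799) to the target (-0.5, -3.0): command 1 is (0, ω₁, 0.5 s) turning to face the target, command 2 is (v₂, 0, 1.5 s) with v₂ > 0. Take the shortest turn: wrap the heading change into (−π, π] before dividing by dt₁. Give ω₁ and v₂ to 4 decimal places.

ω₁ = -3.0716, v₂ = 4.4472

heading to target = atan2(-3−3.5, -0.5−1) = -1.7976
Δθ = wrap(-1.7976 − -0.2618) = -1.5358; ω₁ = Δθ/dt₁ = -3.0716
distance = √((-0.5−1)² + (-3−3.5)²) = 6.6708; v₂ = distance/dt₂ = 4.4472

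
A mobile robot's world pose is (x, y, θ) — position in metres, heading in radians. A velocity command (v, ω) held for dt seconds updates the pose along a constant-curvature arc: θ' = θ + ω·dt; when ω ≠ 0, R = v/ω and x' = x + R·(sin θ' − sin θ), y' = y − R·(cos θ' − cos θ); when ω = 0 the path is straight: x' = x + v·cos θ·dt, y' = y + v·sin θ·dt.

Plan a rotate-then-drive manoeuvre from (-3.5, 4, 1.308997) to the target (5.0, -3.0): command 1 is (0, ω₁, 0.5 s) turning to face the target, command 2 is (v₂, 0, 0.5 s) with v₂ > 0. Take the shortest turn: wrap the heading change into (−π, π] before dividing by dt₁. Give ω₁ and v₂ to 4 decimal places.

heading to target = atan2(-3−4, 5−-3.5) = -0.6889
Δθ = wrap(-0.6889 − 1.3090) = -1.9979; ω₁ = Δθ/dt₁ = -3.9958
distance = √((5−-3.5)² + (-3−4)²) = 11.0114; v₂ = distance/dt₂ = 22.0227

ω₁ = -3.9958, v₂ = 22.0227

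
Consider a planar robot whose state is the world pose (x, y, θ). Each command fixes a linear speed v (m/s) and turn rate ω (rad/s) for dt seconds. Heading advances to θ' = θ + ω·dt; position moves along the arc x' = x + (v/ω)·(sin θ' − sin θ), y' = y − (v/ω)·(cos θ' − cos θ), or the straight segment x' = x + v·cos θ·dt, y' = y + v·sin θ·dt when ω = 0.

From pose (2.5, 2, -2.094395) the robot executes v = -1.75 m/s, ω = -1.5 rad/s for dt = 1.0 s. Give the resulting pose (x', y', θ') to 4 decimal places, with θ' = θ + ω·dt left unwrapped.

(4.0208, 2.4658, -3.5944)

θ' = -2.0944 + -1.5·1.0 = -3.5944
R = v/ω = -1.75/-1.5 = 1.1667
x' = 2.5 + 1.1667·(sin -3.5944 − sin -2.0944) = 4.0208
y' = 2 − 1.1667·(cos -3.5944 − cos -2.0944) = 2.4658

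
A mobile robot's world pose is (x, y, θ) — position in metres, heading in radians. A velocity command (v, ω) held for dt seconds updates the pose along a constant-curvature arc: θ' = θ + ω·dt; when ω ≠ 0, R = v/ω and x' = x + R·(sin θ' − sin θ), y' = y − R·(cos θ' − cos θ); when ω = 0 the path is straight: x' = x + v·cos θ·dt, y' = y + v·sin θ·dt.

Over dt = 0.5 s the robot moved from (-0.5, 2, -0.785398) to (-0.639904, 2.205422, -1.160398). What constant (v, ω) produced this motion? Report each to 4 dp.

v = -0.5000, ω = -0.7500

Δθ = -1.160398 − -0.785398 = -0.375000
ω = Δθ/dt = -0.375000/0.5 = -0.7500
R = −Δy/(cos θ' − cos θ) = 0.6667
v = R·ω = 0.6667·-0.7500 = -0.5000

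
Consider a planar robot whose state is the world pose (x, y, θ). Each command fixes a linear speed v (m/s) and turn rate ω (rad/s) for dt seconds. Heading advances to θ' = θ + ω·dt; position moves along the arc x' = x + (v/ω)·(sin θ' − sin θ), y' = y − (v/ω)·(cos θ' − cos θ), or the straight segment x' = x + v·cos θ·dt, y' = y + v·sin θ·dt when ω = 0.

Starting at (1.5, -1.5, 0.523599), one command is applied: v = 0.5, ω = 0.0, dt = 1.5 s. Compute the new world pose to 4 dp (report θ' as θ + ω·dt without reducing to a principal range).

θ' = 0.5236 + 0.0·1.5 = 0.5236
ω = 0 → straight: x' = 1.5 + 0.5·cos(0.5236)·1.5 = 2.1495
y' = -1.5 + 0.5·sin(0.5236)·1.5 = -1.1250

(2.1495, -1.1250, 0.5236)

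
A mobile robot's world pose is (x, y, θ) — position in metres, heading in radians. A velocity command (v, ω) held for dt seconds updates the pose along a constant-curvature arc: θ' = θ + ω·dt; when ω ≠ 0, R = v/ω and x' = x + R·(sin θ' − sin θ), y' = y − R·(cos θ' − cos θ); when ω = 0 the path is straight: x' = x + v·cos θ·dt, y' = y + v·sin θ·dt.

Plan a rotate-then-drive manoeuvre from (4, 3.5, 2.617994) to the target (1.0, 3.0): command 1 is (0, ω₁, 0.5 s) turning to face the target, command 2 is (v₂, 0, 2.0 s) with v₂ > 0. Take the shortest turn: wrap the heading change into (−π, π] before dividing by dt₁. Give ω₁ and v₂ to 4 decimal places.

ω₁ = 1.3775, v₂ = 1.5207

heading to target = atan2(3−3.5, 1−4) = -2.9764
Δθ = wrap(-2.9764 − 2.6180) = 0.6887; ω₁ = Δθ/dt₁ = 1.3775
distance = √((1−4)² + (3−3.5)²) = 3.0414; v₂ = distance/dt₂ = 1.5207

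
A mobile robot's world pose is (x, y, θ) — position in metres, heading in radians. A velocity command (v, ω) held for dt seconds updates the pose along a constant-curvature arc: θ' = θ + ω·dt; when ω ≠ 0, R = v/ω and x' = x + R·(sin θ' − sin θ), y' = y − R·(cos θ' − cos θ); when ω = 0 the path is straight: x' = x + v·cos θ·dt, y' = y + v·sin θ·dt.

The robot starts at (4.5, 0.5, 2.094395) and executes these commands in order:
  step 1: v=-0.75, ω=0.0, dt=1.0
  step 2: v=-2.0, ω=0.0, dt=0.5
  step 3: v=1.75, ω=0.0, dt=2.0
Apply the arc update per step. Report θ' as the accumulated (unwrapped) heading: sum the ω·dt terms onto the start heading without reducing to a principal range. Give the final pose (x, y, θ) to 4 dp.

(3.6250, 2.0155, 2.0944)

step 1: θ'=2.0944 (straight) → pose (4.8750, -0.1495, 2.0944)
step 2: θ'=2.0944 (straight) → pose (5.3750, -1.0155, 2.0944)
step 3: θ'=2.0944 (straight) → pose (3.6250, 2.0155, 2.0944)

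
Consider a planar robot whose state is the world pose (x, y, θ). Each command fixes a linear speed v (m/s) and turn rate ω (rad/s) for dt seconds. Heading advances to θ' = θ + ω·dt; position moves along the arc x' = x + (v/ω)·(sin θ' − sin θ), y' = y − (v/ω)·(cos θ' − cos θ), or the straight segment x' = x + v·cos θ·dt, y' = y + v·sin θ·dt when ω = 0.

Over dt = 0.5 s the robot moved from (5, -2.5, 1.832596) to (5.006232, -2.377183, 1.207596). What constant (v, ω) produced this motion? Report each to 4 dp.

Δθ = 1.207596 − 1.832596 = -0.625000
ω = Δθ/dt = -0.625000/0.5 = -1.2500
R = −Δy/(cos θ' − cos θ) = -0.2000
v = R·ω = -0.2000·-1.2500 = 0.2500

v = 0.2500, ω = -1.2500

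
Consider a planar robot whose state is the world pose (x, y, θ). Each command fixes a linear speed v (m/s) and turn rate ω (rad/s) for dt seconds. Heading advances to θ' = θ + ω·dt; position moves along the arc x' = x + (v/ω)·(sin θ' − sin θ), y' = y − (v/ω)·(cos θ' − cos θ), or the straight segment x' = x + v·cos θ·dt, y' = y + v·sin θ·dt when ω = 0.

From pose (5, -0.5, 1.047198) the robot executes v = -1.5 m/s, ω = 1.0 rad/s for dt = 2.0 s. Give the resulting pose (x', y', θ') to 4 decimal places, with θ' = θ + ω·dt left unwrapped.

θ' = 1.0472 + 1.0·2.0 = 3.0472
R = v/ω = -1.5/1.0 = -1.5000
x' = 5 + -1.5000·(sin 3.0472 − sin 1.0472) = 6.1577
y' = -0.5 − -1.5000·(cos 3.0472 − cos 1.0472) = -2.7433

(6.1577, -2.7433, 3.0472)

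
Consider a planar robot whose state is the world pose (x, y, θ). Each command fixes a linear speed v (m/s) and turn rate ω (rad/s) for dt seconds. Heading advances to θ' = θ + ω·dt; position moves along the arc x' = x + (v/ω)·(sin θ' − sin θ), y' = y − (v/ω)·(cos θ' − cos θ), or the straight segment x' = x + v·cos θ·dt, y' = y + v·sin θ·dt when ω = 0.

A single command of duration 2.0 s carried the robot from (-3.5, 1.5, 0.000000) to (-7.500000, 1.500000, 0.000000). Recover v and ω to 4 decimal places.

Δθ = 0.000000 − 0.000000 = 0.000000
ω = Δθ/dt = 0.000000/2.0 = 0.0000
ω = 0 → v = (Δx·cos θ + Δy·sin θ)/dt = -2.0000

v = -2.0000, ω = 0.0000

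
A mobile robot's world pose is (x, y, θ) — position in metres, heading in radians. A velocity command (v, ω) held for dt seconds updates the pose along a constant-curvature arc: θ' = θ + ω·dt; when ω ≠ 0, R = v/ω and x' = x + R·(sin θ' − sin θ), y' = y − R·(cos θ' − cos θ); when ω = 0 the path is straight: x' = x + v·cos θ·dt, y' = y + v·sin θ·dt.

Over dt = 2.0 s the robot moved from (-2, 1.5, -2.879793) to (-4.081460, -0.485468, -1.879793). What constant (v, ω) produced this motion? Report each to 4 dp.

v = 1.5000, ω = 0.5000

Δθ = -1.879793 − -2.879793 = 1.000000
ω = Δθ/dt = 1.000000/2.0 = 0.5000
R = Δx/(sin θ' − sin θ) = 3.0000
v = R·ω = 3.0000·0.5000 = 1.5000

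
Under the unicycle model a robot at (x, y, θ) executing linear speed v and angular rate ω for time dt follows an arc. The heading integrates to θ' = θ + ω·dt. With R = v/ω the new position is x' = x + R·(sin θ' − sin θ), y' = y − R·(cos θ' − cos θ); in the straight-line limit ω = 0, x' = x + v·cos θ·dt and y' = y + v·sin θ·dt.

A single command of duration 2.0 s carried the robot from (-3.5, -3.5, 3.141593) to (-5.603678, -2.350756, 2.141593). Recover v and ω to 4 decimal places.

v = 1.2500, ω = -0.5000

Δθ = 2.141593 − 3.141593 = -1.000000
ω = Δθ/dt = -1.000000/2.0 = -0.5000
R = Δx/(sin θ' − sin θ) = -2.5000
v = R·ω = -2.5000·-0.5000 = 1.2500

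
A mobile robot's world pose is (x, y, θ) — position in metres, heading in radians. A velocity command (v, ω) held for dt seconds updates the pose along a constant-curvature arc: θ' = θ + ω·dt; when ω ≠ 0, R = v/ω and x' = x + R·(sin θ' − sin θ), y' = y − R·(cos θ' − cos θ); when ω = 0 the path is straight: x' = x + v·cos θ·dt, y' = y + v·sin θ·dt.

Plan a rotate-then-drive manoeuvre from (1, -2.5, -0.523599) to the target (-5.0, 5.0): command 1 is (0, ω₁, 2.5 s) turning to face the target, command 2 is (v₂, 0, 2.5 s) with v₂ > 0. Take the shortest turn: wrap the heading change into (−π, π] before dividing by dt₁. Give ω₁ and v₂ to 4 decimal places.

heading to target = atan2(5−-2.5, -5−1) = 2.2455
Δθ = wrap(2.2455 − -0.5236) = 2.7691; ω₁ = Δθ/dt₁ = 1.1077
distance = √((-5−1)² + (5−-2.5)²) = 9.6047; v₂ = distance/dt₂ = 3.8419

ω₁ = 1.1077, v₂ = 3.8419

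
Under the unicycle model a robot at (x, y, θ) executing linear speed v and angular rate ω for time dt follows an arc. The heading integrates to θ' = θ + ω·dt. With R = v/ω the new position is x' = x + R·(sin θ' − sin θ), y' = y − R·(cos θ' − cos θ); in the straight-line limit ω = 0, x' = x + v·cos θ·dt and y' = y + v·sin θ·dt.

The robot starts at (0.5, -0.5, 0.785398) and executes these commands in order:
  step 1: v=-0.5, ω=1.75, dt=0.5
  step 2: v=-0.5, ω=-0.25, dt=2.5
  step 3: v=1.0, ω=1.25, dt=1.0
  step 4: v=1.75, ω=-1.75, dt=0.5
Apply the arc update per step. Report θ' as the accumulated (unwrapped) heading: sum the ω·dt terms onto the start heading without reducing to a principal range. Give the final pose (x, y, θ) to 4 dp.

(-0.1700, -0.1795, 1.4104)

step 1: θ'=1.6604 (R=-0.2857) → pose (0.4175, -0.7276, 1.6604)
step 2: θ'=1.0354 (R=2.0000) → pose (0.1456, -1.9269, 1.0354)
step 3: θ'=2.2854 (R=0.8000) → pose (0.0618, -0.9945, 2.2854)
step 4: θ'=1.4104 (R=-1.0000) → pose (-0.1700, -0.1795, 1.4104)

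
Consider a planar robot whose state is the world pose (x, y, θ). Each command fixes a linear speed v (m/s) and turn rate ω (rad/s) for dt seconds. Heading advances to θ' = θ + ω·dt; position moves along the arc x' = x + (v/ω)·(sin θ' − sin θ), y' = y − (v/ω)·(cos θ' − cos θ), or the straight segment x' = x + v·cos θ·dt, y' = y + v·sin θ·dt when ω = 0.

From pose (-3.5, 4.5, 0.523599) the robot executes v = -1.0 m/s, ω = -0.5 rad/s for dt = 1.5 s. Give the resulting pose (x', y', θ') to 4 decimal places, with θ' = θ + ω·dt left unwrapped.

(-4.9489, 4.2831, -0.2264)

θ' = 0.5236 + -0.5·1.5 = -0.2264
R = v/ω = -1.0/-0.5 = 2.0000
x' = -3.5 + 2.0000·(sin -0.2264 − sin 0.5236) = -4.9489
y' = 4.5 − 2.0000·(cos -0.2264 − cos 0.5236) = 4.2831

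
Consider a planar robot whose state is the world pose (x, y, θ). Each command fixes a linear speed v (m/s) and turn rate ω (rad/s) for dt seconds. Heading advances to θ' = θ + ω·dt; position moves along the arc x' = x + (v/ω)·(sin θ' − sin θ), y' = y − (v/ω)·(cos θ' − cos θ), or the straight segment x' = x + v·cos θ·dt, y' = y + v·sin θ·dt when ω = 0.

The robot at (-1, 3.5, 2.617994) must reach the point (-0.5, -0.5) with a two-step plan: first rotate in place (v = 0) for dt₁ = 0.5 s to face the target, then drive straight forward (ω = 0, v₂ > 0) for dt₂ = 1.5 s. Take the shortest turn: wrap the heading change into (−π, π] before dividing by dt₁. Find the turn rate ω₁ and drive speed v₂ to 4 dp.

ω₁ = 4.4375, v₂ = 2.6874

heading to target = atan2(-0.5−3.5, -0.5−-1) = -1.4464
Δθ = wrap(-1.4464 − 2.6180) = 2.2187; ω₁ = Δθ/dt₁ = 4.4375
distance = √((-0.5−-1)² + (-0.5−3.5)²) = 4.0311; v₂ = distance/dt₂ = 2.6874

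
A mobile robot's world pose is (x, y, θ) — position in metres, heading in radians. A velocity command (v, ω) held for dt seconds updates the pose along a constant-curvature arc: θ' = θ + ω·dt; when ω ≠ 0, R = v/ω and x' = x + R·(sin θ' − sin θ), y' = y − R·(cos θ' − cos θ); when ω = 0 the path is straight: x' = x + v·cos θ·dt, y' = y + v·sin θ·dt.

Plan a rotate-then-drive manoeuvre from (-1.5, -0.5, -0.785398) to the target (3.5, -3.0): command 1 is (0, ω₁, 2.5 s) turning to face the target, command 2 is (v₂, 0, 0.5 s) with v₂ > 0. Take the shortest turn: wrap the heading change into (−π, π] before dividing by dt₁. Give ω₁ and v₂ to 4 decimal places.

heading to target = atan2(-3−-0.5, 3.5−-1.5) = -0.4636
Δθ = wrap(-0.4636 − -0.7854) = 0.3218; ω₁ = Δθ/dt₁ = 0.1287
distance = √((3.5−-1.5)² + (-3−-0.5)²) = 5.5902; v₂ = distance/dt₂ = 11.1803

ω₁ = 0.1287, v₂ = 11.1803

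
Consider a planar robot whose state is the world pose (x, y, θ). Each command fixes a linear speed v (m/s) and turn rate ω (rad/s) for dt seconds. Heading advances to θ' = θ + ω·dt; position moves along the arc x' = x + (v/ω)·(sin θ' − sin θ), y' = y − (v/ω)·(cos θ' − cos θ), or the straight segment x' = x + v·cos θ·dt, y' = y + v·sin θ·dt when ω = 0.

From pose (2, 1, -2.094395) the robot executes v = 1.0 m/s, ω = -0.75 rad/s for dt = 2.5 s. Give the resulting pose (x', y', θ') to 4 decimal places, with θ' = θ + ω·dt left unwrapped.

(-0.1366, 0.7647, -3.9694)

θ' = -2.0944 + -0.75·2.5 = -3.9694
R = v/ω = 1.0/-0.75 = -1.3333
x' = 2 + -1.3333·(sin -3.9694 − sin -2.0944) = -0.1366
y' = 1 − -1.3333·(cos -3.9694 − cos -2.0944) = 0.7647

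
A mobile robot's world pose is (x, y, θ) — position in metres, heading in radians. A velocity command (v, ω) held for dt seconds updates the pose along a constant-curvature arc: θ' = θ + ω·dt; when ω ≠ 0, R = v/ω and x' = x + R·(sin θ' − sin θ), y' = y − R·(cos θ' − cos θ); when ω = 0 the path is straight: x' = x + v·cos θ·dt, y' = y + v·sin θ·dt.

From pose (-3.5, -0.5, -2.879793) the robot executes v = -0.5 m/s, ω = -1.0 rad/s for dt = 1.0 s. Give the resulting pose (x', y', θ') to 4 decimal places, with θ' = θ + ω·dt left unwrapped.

θ' = -2.8798 + -1.0·1.0 = -3.8798
R = v/ω = -0.5/-1.0 = 0.5000
x' = -3.5 + 0.5000·(sin -3.8798 − sin -2.8798) = -3.0341
y' = -0.5 − 0.5000·(cos -3.8798 − cos -2.8798) = -0.6131

(-3.0341, -0.6131, -3.8798)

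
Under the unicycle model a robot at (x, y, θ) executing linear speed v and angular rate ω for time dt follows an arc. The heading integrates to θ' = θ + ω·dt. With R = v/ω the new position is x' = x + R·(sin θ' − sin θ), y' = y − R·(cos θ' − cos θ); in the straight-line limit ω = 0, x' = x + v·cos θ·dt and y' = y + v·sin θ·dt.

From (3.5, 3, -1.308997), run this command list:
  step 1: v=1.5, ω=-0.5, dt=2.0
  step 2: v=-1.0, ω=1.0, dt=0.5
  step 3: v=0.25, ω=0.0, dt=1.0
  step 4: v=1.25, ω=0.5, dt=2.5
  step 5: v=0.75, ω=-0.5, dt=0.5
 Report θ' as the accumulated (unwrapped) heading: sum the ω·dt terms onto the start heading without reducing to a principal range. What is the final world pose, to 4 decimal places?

step 1: θ'=-2.3090 (R=-3.0000) → pose (2.8213, 0.2047, -2.3090)
step 2: θ'=-1.8090 (R=-1.0000) → pose (3.0533, 0.6417, -1.8090)
step 3: θ'=-1.8090 (straight) → pose (2.9944, 0.3987, -1.8090)
step 4: θ'=-0.5590 (R=2.5000) → pose (4.0979, -2.3106, -0.5590)
step 5: θ'=-0.8090 (R=-1.5000) → pose (4.3878, -2.5470, -0.8090)

(4.3878, -2.5470, -0.8090)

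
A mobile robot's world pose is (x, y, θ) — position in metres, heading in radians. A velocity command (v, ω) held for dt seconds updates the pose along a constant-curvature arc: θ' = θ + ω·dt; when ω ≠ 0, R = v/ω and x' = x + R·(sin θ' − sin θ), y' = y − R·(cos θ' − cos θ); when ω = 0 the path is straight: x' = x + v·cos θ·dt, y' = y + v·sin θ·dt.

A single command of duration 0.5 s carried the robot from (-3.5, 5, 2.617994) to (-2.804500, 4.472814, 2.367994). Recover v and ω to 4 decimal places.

Δθ = 2.367994 − 2.617994 = -0.250000
ω = Δθ/dt = -0.250000/0.5 = -0.5000
R = Δx/(sin θ' − sin θ) = 3.5000
v = R·ω = 3.5000·-0.5000 = -1.7500

v = -1.7500, ω = -0.5000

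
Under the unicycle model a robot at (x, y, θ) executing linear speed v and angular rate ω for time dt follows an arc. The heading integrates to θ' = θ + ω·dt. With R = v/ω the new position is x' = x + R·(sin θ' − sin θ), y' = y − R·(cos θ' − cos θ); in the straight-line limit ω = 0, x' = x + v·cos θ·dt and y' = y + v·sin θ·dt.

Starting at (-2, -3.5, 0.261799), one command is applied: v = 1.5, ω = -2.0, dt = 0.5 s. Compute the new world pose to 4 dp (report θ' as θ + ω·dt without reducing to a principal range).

(-1.3012, -3.6697, -0.7382)

θ' = 0.2618 + -2.0·0.5 = -0.7382
R = v/ω = 1.5/-2.0 = -0.7500
x' = -2 + -0.7500·(sin -0.7382 − sin 0.2618) = -1.3012
y' = -3.5 − -0.7500·(cos -0.7382 − cos 0.2618) = -3.6697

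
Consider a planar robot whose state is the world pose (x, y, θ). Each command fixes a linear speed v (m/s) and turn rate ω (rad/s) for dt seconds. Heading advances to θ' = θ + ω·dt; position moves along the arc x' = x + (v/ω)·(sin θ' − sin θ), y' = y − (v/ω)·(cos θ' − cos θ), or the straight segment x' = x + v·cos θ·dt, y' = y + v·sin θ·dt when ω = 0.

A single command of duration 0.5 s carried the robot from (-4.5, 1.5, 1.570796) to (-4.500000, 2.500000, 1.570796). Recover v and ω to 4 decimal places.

v = 2.0000, ω = 0.0000

Δθ = 1.570796 − 1.570796 = 0.000000
ω = Δθ/dt = 0.000000/0.5 = 0.0000
ω = 0 → v = (Δx·cos θ + Δy·sin θ)/dt = 2.0000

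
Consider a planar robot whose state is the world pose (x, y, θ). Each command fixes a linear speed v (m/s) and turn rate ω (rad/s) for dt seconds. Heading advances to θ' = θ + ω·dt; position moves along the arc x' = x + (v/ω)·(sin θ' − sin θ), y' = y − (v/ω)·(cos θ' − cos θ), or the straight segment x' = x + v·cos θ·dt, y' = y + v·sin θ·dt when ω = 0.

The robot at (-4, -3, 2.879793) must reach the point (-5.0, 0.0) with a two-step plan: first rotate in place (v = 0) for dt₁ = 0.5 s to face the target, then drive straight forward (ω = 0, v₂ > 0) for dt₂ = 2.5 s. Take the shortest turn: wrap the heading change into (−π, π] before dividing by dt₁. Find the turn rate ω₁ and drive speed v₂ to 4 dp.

heading to target = atan2(0−-3, -5−-4) = 1.8925
Δθ = wrap(1.8925 − 2.8798) = -0.9872; ω₁ = Δθ/dt₁ = -1.9745
distance = √((-5−-4)² + (0−-3)²) = 3.1623; v₂ = distance/dt₂ = 1.2649

ω₁ = -1.9745, v₂ = 1.2649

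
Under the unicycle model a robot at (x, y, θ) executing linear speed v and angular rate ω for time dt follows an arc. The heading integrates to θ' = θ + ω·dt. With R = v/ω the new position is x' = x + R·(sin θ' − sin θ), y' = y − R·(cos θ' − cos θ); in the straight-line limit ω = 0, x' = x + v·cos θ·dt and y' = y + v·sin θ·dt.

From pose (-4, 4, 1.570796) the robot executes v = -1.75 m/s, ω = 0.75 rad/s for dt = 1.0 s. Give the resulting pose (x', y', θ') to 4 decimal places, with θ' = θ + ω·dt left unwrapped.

θ' = 1.5708 + 0.75·1.0 = 2.3208
R = v/ω = -1.75/0.75 = -2.3333
x' = -4 + -2.3333·(sin 2.3208 − sin 1.5708) = -3.3739
y' = 4 − -2.3333·(cos 2.3208 − cos 1.5708) = 2.4095

(-3.3739, 2.4095, 2.3208)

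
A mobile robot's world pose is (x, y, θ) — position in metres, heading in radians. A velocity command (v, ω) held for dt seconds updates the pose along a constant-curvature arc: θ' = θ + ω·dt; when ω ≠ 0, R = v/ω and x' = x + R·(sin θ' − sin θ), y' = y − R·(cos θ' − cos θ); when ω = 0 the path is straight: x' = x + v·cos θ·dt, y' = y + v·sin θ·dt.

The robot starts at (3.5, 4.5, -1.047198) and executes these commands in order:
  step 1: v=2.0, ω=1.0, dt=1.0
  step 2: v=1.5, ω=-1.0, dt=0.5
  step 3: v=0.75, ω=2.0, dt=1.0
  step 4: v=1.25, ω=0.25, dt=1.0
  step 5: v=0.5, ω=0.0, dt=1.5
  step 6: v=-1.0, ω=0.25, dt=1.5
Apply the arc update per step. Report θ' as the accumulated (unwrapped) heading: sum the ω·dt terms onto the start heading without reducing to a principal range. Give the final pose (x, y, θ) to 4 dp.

step 1: θ'=-0.0472 (R=2.0000) → pose (5.1377, 3.5022, -0.0472)
step 2: θ'=-0.5472 (R=-1.5000) → pose (5.8474, 3.2849, -0.5472)
step 3: θ'=1.4528 (R=0.3750) → pose (6.4149, 3.5610, 1.4528)
step 4: θ'=1.7028 (R=5.0000) → pose (6.4061, 4.8077, 1.7028)
step 5: θ'=1.7028 (straight) → pose (6.3074, 5.5512, 1.7028)
step 6: θ'=2.0778 (R=-4.0000) → pose (6.7758, 4.1354, 2.0778)

(6.7758, 4.1354, 2.0778)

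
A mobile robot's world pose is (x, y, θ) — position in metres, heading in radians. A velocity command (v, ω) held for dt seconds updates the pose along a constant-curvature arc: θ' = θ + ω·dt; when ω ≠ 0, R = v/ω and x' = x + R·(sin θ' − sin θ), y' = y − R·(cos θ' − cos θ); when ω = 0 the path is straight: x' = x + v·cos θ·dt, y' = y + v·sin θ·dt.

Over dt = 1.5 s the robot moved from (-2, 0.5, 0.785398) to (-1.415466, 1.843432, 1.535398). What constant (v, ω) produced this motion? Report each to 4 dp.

Δθ = 1.535398 − 0.785398 = 0.750000
ω = Δθ/dt = 0.750000/1.5 = 0.5000
R = −Δy/(cos θ' − cos θ) = 2.0000
v = R·ω = 2.0000·0.5000 = 1.0000

v = 1.0000, ω = 0.5000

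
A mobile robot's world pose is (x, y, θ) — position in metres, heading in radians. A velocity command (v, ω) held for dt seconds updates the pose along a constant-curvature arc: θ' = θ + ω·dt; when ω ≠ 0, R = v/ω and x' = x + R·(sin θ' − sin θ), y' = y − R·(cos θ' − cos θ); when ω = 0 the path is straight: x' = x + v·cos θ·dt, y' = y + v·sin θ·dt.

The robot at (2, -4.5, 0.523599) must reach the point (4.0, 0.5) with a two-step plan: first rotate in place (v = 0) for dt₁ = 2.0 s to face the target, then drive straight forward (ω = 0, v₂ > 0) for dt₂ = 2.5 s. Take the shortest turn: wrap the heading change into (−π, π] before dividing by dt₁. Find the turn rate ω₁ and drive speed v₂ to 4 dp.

heading to target = atan2(0.5−-4.5, 4−2) = 1.1903
Δθ = wrap(1.1903 − 0.5236) = 0.6667; ω₁ = Δθ/dt₁ = 0.3333
distance = √((4−2)² + (0.5−-4.5)²) = 5.3852; v₂ = distance/dt₂ = 2.1541

ω₁ = 0.3333, v₂ = 2.1541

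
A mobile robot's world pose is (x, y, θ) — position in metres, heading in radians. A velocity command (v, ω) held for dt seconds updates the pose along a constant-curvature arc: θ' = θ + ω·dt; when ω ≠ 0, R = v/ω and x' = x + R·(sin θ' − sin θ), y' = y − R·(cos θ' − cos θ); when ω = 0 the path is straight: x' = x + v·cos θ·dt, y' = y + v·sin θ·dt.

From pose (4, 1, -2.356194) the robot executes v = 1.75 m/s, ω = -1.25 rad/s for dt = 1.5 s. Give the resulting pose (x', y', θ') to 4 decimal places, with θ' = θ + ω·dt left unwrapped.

θ' = -2.3562 + -1.25·1.5 = -4.2312
R = v/ω = 1.75/-1.25 = -1.4000
x' = 4 + -1.4000·(sin -4.2312 − sin -2.3562) = 1.7690
y' = 1 − -1.4000·(cos -4.2312 − cos -2.3562) = 1.3420

(1.7690, 1.3420, -4.2312)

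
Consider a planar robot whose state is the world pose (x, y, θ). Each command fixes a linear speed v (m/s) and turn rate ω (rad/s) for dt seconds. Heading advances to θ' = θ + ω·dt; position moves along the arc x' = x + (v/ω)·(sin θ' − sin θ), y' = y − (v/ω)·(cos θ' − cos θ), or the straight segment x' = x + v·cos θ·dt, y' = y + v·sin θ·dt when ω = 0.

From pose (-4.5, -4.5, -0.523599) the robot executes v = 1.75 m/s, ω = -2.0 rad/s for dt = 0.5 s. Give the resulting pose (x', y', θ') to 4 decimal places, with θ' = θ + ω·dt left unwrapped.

(-4.0635, -5.2165, -1.5236)

θ' = -0.5236 + -2.0·0.5 = -1.5236
R = v/ω = 1.75/-2.0 = -0.8750
x' = -4.5 + -0.8750·(sin -1.5236 − sin -0.5236) = -4.0635
y' = -4.5 − -0.8750·(cos -1.5236 − cos -0.5236) = -5.2165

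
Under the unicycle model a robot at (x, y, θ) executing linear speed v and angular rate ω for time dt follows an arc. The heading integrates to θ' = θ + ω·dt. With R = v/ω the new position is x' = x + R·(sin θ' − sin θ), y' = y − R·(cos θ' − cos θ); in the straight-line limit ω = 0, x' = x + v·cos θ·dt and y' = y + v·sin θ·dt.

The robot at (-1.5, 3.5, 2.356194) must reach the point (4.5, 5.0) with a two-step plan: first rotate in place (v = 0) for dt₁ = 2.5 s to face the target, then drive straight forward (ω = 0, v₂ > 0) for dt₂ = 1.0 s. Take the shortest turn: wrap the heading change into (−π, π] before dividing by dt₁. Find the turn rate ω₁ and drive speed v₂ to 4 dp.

ω₁ = -0.8445, v₂ = 6.1847

heading to target = atan2(5−3.5, 4.5−-1.5) = 0.2450
Δθ = wrap(0.2450 − 2.3562) = -2.1112; ω₁ = Δθ/dt₁ = -0.8445
distance = √((4.5−-1.5)² + (5−3.5)²) = 6.1847; v₂ = distance/dt₂ = 6.1847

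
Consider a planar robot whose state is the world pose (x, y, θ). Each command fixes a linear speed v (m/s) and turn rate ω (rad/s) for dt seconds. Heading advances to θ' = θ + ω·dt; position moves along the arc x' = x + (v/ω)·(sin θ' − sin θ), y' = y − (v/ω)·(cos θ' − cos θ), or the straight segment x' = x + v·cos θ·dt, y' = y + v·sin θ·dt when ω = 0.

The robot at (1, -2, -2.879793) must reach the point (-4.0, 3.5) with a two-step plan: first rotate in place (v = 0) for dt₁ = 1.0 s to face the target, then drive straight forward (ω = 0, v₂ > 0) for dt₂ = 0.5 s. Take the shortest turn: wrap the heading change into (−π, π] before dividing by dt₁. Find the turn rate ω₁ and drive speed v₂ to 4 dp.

ω₁ = -1.0948, v₂ = 14.8661

heading to target = atan2(3.5−-2, -4−1) = 2.3086
Δθ = wrap(2.3086 − -2.8798) = -1.0948; ω₁ = Δθ/dt₁ = -1.0948
distance = √((-4−1)² + (3.5−-2)²) = 7.4330; v₂ = distance/dt₂ = 14.8661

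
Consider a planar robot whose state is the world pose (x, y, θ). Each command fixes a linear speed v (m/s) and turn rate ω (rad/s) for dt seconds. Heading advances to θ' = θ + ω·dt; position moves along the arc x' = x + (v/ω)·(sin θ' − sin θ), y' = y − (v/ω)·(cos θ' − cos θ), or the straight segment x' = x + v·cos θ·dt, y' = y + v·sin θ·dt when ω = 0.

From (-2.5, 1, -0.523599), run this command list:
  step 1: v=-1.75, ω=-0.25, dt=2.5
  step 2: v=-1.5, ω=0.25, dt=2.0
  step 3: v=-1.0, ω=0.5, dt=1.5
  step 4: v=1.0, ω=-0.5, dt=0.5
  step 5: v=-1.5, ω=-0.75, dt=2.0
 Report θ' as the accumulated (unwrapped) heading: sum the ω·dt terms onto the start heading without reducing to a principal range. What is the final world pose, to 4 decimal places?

step 1: θ'=-1.1486 (R=7.0000) → pose (-5.3853, 4.1938, -1.1486)
step 2: θ'=-0.6486 (R=-6.0000) → pose (-7.2341, 6.5168, -0.6486)
step 3: θ'=0.1014 (R=-2.0000) → pose (-8.6447, 6.9127, 0.1014)
step 4: θ'=-0.1486 (R=-2.0000) → pose (-8.1461, 6.9009, -0.1486)
step 5: θ'=-1.6486 (R=2.0000) → pose (-9.8439, 9.0343, -1.6486)

(-9.8439, 9.0343, -1.6486)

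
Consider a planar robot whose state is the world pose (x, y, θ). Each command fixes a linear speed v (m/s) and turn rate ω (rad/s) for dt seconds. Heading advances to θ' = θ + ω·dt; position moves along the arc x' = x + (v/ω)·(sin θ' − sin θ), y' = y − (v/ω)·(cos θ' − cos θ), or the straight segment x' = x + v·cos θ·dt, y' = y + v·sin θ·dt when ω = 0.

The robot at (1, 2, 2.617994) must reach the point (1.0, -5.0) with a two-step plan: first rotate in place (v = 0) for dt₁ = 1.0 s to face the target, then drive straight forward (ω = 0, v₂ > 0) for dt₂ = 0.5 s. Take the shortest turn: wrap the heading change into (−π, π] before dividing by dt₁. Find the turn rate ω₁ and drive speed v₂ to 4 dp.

ω₁ = 2.0944, v₂ = 14.0000

heading to target = atan2(-5−2, 1−1) = -1.5708
Δθ = wrap(-1.5708 − 2.6180) = 2.0944; ω₁ = Δθ/dt₁ = 2.0944
distance = √((1−1)² + (-5−2)²) = 7.0000; v₂ = distance/dt₂ = 14.0000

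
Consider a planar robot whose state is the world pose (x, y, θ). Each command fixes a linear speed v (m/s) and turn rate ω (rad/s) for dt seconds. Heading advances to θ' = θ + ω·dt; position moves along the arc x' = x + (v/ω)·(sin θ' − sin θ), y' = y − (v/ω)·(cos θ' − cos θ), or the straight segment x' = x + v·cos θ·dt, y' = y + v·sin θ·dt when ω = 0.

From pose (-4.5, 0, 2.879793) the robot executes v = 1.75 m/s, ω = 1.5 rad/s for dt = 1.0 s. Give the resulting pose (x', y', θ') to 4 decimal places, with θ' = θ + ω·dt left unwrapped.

(-5.9047, -0.7460, 4.3798)

θ' = 2.8798 + 1.5·1.0 = 4.3798
R = v/ω = 1.75/1.5 = 1.1667
x' = -4.5 + 1.1667·(sin 4.3798 − sin 2.8798) = -5.9047
y' = 0 − 1.1667·(cos 4.3798 − cos 2.8798) = -0.7460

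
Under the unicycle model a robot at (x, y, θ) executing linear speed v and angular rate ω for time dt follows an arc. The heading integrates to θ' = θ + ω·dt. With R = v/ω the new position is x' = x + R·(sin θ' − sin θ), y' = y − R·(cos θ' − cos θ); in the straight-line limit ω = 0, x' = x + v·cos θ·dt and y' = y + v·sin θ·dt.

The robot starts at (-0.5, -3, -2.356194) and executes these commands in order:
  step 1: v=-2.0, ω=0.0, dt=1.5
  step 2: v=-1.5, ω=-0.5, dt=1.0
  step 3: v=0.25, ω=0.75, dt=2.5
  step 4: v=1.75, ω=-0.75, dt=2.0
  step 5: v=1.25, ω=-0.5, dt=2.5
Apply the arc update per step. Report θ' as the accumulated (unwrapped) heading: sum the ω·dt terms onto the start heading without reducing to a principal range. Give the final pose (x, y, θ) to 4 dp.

(-0.7169, -3.8702, -3.7312)

step 1: θ'=-2.3562 (straight) → pose (1.6213, -0.8787, -2.3562)
step 2: θ'=-2.8562 (R=3.0000) → pose (2.8980, -0.1213, -2.8562)
step 3: θ'=-0.9812 (R=0.3333) → pose (2.7148, -0.6265, -0.9812)
step 4: θ'=-2.4812 (R=-2.3333) → pose (2.2068, -3.7667, -2.4812)
step 5: θ'=-3.7312 (R=-2.5000) → pose (-0.7169, -3.8702, -3.7312)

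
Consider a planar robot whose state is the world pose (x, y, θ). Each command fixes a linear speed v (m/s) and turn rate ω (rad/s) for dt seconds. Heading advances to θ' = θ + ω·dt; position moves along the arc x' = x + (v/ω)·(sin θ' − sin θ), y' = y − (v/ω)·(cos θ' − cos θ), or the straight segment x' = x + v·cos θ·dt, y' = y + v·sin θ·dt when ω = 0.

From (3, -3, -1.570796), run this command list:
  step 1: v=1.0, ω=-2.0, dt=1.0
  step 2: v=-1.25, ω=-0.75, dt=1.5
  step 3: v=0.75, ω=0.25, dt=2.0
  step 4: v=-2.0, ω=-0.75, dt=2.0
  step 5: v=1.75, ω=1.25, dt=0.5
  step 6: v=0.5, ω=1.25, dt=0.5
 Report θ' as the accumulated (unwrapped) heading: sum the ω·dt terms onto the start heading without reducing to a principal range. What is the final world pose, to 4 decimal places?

(2.5793, -6.1274, -4.4458)

step 1: θ'=-3.5708 (R=-0.5000) → pose (2.2919, -3.4546, -3.5708)
step 2: θ'=-4.6958 (R=1.6667) → pose (3.2648, -4.9425, -4.6958)
step 3: θ'=-4.1958 (R=3.0000) → pose (2.8737, -3.5105, -4.1958)
step 4: θ'=-5.6958 (R=2.6667) → pose (2.0329, -7.0473, -5.6958)
step 5: θ'=-5.0708 (R=1.4000) → pose (2.5680, -6.3731, -5.0708)
step 6: θ'=-4.4458 (R=0.4000) → pose (2.5793, -6.1274, -4.4458)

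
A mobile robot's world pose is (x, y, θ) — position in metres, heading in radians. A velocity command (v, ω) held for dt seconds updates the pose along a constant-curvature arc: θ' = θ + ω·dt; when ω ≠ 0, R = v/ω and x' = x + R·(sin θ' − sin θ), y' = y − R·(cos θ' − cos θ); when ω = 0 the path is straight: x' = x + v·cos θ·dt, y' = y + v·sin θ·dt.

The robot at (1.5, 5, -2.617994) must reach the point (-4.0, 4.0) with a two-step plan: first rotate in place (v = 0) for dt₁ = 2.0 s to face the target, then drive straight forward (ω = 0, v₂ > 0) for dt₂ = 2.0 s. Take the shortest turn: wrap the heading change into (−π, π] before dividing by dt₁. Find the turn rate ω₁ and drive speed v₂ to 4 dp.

heading to target = atan2(4−5, -4−1.5) = -2.9617
Δθ = wrap(-2.9617 − -2.6180) = -0.3437; ω₁ = Δθ/dt₁ = -0.1719
distance = √((-4−1.5)² + (4−5)²) = 5.5902; v₂ = distance/dt₂ = 2.7951

ω₁ = -0.1719, v₂ = 2.7951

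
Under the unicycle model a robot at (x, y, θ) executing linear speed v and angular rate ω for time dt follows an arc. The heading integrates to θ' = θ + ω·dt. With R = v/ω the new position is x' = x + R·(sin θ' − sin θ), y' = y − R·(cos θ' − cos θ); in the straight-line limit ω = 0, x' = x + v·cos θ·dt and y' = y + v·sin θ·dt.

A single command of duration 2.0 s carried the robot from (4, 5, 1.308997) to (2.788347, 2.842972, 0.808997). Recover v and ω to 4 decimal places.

Δθ = 0.808997 − 1.308997 = -0.500000
ω = Δθ/dt = -0.500000/2.0 = -0.2500
R = −Δy/(cos θ' − cos θ) = 5.0000
v = R·ω = 5.0000·-0.2500 = -1.2500

v = -1.2500, ω = -0.2500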